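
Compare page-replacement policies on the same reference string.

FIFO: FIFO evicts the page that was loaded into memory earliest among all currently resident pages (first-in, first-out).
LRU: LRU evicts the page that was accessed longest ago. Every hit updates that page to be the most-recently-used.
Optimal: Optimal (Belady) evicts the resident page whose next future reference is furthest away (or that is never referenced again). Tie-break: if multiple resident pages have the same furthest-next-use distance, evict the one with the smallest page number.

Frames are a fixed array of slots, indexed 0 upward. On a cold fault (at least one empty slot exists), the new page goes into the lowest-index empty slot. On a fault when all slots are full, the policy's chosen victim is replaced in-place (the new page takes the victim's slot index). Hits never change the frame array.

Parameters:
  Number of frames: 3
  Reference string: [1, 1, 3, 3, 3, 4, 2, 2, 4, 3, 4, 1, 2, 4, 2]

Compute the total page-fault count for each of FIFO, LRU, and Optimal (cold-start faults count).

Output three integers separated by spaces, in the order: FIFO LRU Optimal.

Answer: 5 6 5

Derivation:
--- FIFO ---
  step 0: ref 1 -> FAULT, frames=[1,-,-] (faults so far: 1)
  step 1: ref 1 -> HIT, frames=[1,-,-] (faults so far: 1)
  step 2: ref 3 -> FAULT, frames=[1,3,-] (faults so far: 2)
  step 3: ref 3 -> HIT, frames=[1,3,-] (faults so far: 2)
  step 4: ref 3 -> HIT, frames=[1,3,-] (faults so far: 2)
  step 5: ref 4 -> FAULT, frames=[1,3,4] (faults so far: 3)
  step 6: ref 2 -> FAULT, evict 1, frames=[2,3,4] (faults so far: 4)
  step 7: ref 2 -> HIT, frames=[2,3,4] (faults so far: 4)
  step 8: ref 4 -> HIT, frames=[2,3,4] (faults so far: 4)
  step 9: ref 3 -> HIT, frames=[2,3,4] (faults so far: 4)
  step 10: ref 4 -> HIT, frames=[2,3,4] (faults so far: 4)
  step 11: ref 1 -> FAULT, evict 3, frames=[2,1,4] (faults so far: 5)
  step 12: ref 2 -> HIT, frames=[2,1,4] (faults so far: 5)
  step 13: ref 4 -> HIT, frames=[2,1,4] (faults so far: 5)
  step 14: ref 2 -> HIT, frames=[2,1,4] (faults so far: 5)
  FIFO total faults: 5
--- LRU ---
  step 0: ref 1 -> FAULT, frames=[1,-,-] (faults so far: 1)
  step 1: ref 1 -> HIT, frames=[1,-,-] (faults so far: 1)
  step 2: ref 3 -> FAULT, frames=[1,3,-] (faults so far: 2)
  step 3: ref 3 -> HIT, frames=[1,3,-] (faults so far: 2)
  step 4: ref 3 -> HIT, frames=[1,3,-] (faults so far: 2)
  step 5: ref 4 -> FAULT, frames=[1,3,4] (faults so far: 3)
  step 6: ref 2 -> FAULT, evict 1, frames=[2,3,4] (faults so far: 4)
  step 7: ref 2 -> HIT, frames=[2,3,4] (faults so far: 4)
  step 8: ref 4 -> HIT, frames=[2,3,4] (faults so far: 4)
  step 9: ref 3 -> HIT, frames=[2,3,4] (faults so far: 4)
  step 10: ref 4 -> HIT, frames=[2,3,4] (faults so far: 4)
  step 11: ref 1 -> FAULT, evict 2, frames=[1,3,4] (faults so far: 5)
  step 12: ref 2 -> FAULT, evict 3, frames=[1,2,4] (faults so far: 6)
  step 13: ref 4 -> HIT, frames=[1,2,4] (faults so far: 6)
  step 14: ref 2 -> HIT, frames=[1,2,4] (faults so far: 6)
  LRU total faults: 6
--- Optimal ---
  step 0: ref 1 -> FAULT, frames=[1,-,-] (faults so far: 1)
  step 1: ref 1 -> HIT, frames=[1,-,-] (faults so far: 1)
  step 2: ref 3 -> FAULT, frames=[1,3,-] (faults so far: 2)
  step 3: ref 3 -> HIT, frames=[1,3,-] (faults so far: 2)
  step 4: ref 3 -> HIT, frames=[1,3,-] (faults so far: 2)
  step 5: ref 4 -> FAULT, frames=[1,3,4] (faults so far: 3)
  step 6: ref 2 -> FAULT, evict 1, frames=[2,3,4] (faults so far: 4)
  step 7: ref 2 -> HIT, frames=[2,3,4] (faults so far: 4)
  step 8: ref 4 -> HIT, frames=[2,3,4] (faults so far: 4)
  step 9: ref 3 -> HIT, frames=[2,3,4] (faults so far: 4)
  step 10: ref 4 -> HIT, frames=[2,3,4] (faults so far: 4)
  step 11: ref 1 -> FAULT, evict 3, frames=[2,1,4] (faults so far: 5)
  step 12: ref 2 -> HIT, frames=[2,1,4] (faults so far: 5)
  step 13: ref 4 -> HIT, frames=[2,1,4] (faults so far: 5)
  step 14: ref 2 -> HIT, frames=[2,1,4] (faults so far: 5)
  Optimal total faults: 5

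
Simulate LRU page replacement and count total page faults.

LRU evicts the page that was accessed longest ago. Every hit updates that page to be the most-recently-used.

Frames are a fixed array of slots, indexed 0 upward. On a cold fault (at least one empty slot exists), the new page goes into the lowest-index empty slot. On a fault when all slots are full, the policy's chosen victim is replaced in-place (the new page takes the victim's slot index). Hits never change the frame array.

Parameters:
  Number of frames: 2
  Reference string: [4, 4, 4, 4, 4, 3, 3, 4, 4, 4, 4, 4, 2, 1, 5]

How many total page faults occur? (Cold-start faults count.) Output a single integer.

Step 0: ref 4 → FAULT, frames=[4,-]
Step 1: ref 4 → HIT, frames=[4,-]
Step 2: ref 4 → HIT, frames=[4,-]
Step 3: ref 4 → HIT, frames=[4,-]
Step 4: ref 4 → HIT, frames=[4,-]
Step 5: ref 3 → FAULT, frames=[4,3]
Step 6: ref 3 → HIT, frames=[4,3]
Step 7: ref 4 → HIT, frames=[4,3]
Step 8: ref 4 → HIT, frames=[4,3]
Step 9: ref 4 → HIT, frames=[4,3]
Step 10: ref 4 → HIT, frames=[4,3]
Step 11: ref 4 → HIT, frames=[4,3]
Step 12: ref 2 → FAULT (evict 3), frames=[4,2]
Step 13: ref 1 → FAULT (evict 4), frames=[1,2]
Step 14: ref 5 → FAULT (evict 2), frames=[1,5]
Total faults: 5

Answer: 5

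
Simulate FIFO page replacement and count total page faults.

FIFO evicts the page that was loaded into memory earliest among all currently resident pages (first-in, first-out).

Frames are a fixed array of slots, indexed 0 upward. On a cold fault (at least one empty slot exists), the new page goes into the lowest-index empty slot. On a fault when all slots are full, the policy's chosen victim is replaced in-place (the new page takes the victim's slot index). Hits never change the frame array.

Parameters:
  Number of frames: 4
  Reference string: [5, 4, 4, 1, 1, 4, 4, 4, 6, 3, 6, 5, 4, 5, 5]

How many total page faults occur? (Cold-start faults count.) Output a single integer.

Step 0: ref 5 → FAULT, frames=[5,-,-,-]
Step 1: ref 4 → FAULT, frames=[5,4,-,-]
Step 2: ref 4 → HIT, frames=[5,4,-,-]
Step 3: ref 1 → FAULT, frames=[5,4,1,-]
Step 4: ref 1 → HIT, frames=[5,4,1,-]
Step 5: ref 4 → HIT, frames=[5,4,1,-]
Step 6: ref 4 → HIT, frames=[5,4,1,-]
Step 7: ref 4 → HIT, frames=[5,4,1,-]
Step 8: ref 6 → FAULT, frames=[5,4,1,6]
Step 9: ref 3 → FAULT (evict 5), frames=[3,4,1,6]
Step 10: ref 6 → HIT, frames=[3,4,1,6]
Step 11: ref 5 → FAULT (evict 4), frames=[3,5,1,6]
Step 12: ref 4 → FAULT (evict 1), frames=[3,5,4,6]
Step 13: ref 5 → HIT, frames=[3,5,4,6]
Step 14: ref 5 → HIT, frames=[3,5,4,6]
Total faults: 7

Answer: 7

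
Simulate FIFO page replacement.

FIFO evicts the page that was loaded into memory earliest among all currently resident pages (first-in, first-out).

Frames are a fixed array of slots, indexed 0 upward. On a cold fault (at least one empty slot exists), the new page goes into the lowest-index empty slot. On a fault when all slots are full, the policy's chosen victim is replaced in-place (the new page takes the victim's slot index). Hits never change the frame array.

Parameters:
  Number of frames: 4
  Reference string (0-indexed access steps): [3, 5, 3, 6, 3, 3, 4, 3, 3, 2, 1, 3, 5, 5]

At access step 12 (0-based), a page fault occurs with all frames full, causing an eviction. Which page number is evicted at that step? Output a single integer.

Answer: 4

Derivation:
Step 0: ref 3 -> FAULT, frames=[3,-,-,-]
Step 1: ref 5 -> FAULT, frames=[3,5,-,-]
Step 2: ref 3 -> HIT, frames=[3,5,-,-]
Step 3: ref 6 -> FAULT, frames=[3,5,6,-]
Step 4: ref 3 -> HIT, frames=[3,5,6,-]
Step 5: ref 3 -> HIT, frames=[3,5,6,-]
Step 6: ref 4 -> FAULT, frames=[3,5,6,4]
Step 7: ref 3 -> HIT, frames=[3,5,6,4]
Step 8: ref 3 -> HIT, frames=[3,5,6,4]
Step 9: ref 2 -> FAULT, evict 3, frames=[2,5,6,4]
Step 10: ref 1 -> FAULT, evict 5, frames=[2,1,6,4]
Step 11: ref 3 -> FAULT, evict 6, frames=[2,1,3,4]
Step 12: ref 5 -> FAULT, evict 4, frames=[2,1,3,5]
At step 12: evicted page 4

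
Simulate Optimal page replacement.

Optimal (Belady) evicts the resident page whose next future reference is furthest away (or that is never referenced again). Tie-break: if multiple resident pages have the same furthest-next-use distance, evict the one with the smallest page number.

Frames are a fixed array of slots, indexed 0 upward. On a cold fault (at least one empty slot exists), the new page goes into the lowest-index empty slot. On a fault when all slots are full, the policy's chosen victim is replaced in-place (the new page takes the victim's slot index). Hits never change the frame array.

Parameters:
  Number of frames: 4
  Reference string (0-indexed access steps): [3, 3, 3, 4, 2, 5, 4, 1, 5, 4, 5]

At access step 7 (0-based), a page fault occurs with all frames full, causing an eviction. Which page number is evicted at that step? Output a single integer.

Answer: 2

Derivation:
Step 0: ref 3 -> FAULT, frames=[3,-,-,-]
Step 1: ref 3 -> HIT, frames=[3,-,-,-]
Step 2: ref 3 -> HIT, frames=[3,-,-,-]
Step 3: ref 4 -> FAULT, frames=[3,4,-,-]
Step 4: ref 2 -> FAULT, frames=[3,4,2,-]
Step 5: ref 5 -> FAULT, frames=[3,4,2,5]
Step 6: ref 4 -> HIT, frames=[3,4,2,5]
Step 7: ref 1 -> FAULT, evict 2, frames=[3,4,1,5]
At step 7: evicted page 2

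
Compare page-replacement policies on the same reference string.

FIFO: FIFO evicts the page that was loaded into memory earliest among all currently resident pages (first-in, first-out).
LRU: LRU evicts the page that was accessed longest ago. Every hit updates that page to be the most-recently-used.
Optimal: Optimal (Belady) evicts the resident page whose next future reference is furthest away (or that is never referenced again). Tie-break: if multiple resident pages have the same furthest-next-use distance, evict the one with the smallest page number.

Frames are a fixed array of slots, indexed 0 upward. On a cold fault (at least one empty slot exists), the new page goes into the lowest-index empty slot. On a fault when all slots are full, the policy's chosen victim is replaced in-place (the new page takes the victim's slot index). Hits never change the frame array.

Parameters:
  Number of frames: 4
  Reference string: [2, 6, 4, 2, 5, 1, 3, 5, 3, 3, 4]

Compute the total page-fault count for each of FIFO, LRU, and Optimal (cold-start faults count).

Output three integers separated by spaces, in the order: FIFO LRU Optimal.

--- FIFO ---
  step 0: ref 2 -> FAULT, frames=[2,-,-,-] (faults so far: 1)
  step 1: ref 6 -> FAULT, frames=[2,6,-,-] (faults so far: 2)
  step 2: ref 4 -> FAULT, frames=[2,6,4,-] (faults so far: 3)
  step 3: ref 2 -> HIT, frames=[2,6,4,-] (faults so far: 3)
  step 4: ref 5 -> FAULT, frames=[2,6,4,5] (faults so far: 4)
  step 5: ref 1 -> FAULT, evict 2, frames=[1,6,4,5] (faults so far: 5)
  step 6: ref 3 -> FAULT, evict 6, frames=[1,3,4,5] (faults so far: 6)
  step 7: ref 5 -> HIT, frames=[1,3,4,5] (faults so far: 6)
  step 8: ref 3 -> HIT, frames=[1,3,4,5] (faults so far: 6)
  step 9: ref 3 -> HIT, frames=[1,3,4,5] (faults so far: 6)
  step 10: ref 4 -> HIT, frames=[1,3,4,5] (faults so far: 6)
  FIFO total faults: 6
--- LRU ---
  step 0: ref 2 -> FAULT, frames=[2,-,-,-] (faults so far: 1)
  step 1: ref 6 -> FAULT, frames=[2,6,-,-] (faults so far: 2)
  step 2: ref 4 -> FAULT, frames=[2,6,4,-] (faults so far: 3)
  step 3: ref 2 -> HIT, frames=[2,6,4,-] (faults so far: 3)
  step 4: ref 5 -> FAULT, frames=[2,6,4,5] (faults so far: 4)
  step 5: ref 1 -> FAULT, evict 6, frames=[2,1,4,5] (faults so far: 5)
  step 6: ref 3 -> FAULT, evict 4, frames=[2,1,3,5] (faults so far: 6)
  step 7: ref 5 -> HIT, frames=[2,1,3,5] (faults so far: 6)
  step 8: ref 3 -> HIT, frames=[2,1,3,5] (faults so far: 6)
  step 9: ref 3 -> HIT, frames=[2,1,3,5] (faults so far: 6)
  step 10: ref 4 -> FAULT, evict 2, frames=[4,1,3,5] (faults so far: 7)
  LRU total faults: 7
--- Optimal ---
  step 0: ref 2 -> FAULT, frames=[2,-,-,-] (faults so far: 1)
  step 1: ref 6 -> FAULT, frames=[2,6,-,-] (faults so far: 2)
  step 2: ref 4 -> FAULT, frames=[2,6,4,-] (faults so far: 3)
  step 3: ref 2 -> HIT, frames=[2,6,4,-] (faults so far: 3)
  step 4: ref 5 -> FAULT, frames=[2,6,4,5] (faults so far: 4)
  step 5: ref 1 -> FAULT, evict 2, frames=[1,6,4,5] (faults so far: 5)
  step 6: ref 3 -> FAULT, evict 1, frames=[3,6,4,5] (faults so far: 6)
  step 7: ref 5 -> HIT, frames=[3,6,4,5] (faults so far: 6)
  step 8: ref 3 -> HIT, frames=[3,6,4,5] (faults so far: 6)
  step 9: ref 3 -> HIT, frames=[3,6,4,5] (faults so far: 6)
  step 10: ref 4 -> HIT, frames=[3,6,4,5] (faults so far: 6)
  Optimal total faults: 6

Answer: 6 7 6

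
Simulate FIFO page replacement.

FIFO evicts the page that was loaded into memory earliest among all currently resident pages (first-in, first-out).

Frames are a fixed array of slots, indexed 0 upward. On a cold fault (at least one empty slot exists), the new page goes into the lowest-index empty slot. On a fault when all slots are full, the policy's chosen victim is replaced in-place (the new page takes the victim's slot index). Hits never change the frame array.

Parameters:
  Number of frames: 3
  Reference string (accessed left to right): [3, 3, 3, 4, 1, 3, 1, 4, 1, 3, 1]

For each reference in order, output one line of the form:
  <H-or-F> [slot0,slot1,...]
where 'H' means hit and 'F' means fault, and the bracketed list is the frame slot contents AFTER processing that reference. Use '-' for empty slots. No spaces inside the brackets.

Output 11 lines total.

F [3,-,-]
H [3,-,-]
H [3,-,-]
F [3,4,-]
F [3,4,1]
H [3,4,1]
H [3,4,1]
H [3,4,1]
H [3,4,1]
H [3,4,1]
H [3,4,1]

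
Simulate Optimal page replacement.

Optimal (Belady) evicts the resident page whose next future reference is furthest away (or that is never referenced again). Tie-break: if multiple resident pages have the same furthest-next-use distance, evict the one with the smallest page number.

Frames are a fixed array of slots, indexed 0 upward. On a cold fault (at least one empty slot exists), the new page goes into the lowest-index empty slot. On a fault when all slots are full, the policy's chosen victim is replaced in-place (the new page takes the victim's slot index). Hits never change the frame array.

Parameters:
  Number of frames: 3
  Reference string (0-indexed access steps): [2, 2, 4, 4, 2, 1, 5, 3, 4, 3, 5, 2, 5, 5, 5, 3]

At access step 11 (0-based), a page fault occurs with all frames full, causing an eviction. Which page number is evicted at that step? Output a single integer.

Step 0: ref 2 -> FAULT, frames=[2,-,-]
Step 1: ref 2 -> HIT, frames=[2,-,-]
Step 2: ref 4 -> FAULT, frames=[2,4,-]
Step 3: ref 4 -> HIT, frames=[2,4,-]
Step 4: ref 2 -> HIT, frames=[2,4,-]
Step 5: ref 1 -> FAULT, frames=[2,4,1]
Step 6: ref 5 -> FAULT, evict 1, frames=[2,4,5]
Step 7: ref 3 -> FAULT, evict 2, frames=[3,4,5]
Step 8: ref 4 -> HIT, frames=[3,4,5]
Step 9: ref 3 -> HIT, frames=[3,4,5]
Step 10: ref 5 -> HIT, frames=[3,4,5]
Step 11: ref 2 -> FAULT, evict 4, frames=[3,2,5]
At step 11: evicted page 4

Answer: 4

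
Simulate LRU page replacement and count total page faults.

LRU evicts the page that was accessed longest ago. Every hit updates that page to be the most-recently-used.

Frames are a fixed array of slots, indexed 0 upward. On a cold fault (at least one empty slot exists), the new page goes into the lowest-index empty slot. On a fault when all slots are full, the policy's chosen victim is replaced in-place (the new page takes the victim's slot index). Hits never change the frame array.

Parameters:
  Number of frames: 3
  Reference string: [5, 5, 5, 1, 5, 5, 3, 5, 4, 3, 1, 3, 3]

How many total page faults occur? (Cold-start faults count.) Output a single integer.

Step 0: ref 5 → FAULT, frames=[5,-,-]
Step 1: ref 5 → HIT, frames=[5,-,-]
Step 2: ref 5 → HIT, frames=[5,-,-]
Step 3: ref 1 → FAULT, frames=[5,1,-]
Step 4: ref 5 → HIT, frames=[5,1,-]
Step 5: ref 5 → HIT, frames=[5,1,-]
Step 6: ref 3 → FAULT, frames=[5,1,3]
Step 7: ref 5 → HIT, frames=[5,1,3]
Step 8: ref 4 → FAULT (evict 1), frames=[5,4,3]
Step 9: ref 3 → HIT, frames=[5,4,3]
Step 10: ref 1 → FAULT (evict 5), frames=[1,4,3]
Step 11: ref 3 → HIT, frames=[1,4,3]
Step 12: ref 3 → HIT, frames=[1,4,3]
Total faults: 5

Answer: 5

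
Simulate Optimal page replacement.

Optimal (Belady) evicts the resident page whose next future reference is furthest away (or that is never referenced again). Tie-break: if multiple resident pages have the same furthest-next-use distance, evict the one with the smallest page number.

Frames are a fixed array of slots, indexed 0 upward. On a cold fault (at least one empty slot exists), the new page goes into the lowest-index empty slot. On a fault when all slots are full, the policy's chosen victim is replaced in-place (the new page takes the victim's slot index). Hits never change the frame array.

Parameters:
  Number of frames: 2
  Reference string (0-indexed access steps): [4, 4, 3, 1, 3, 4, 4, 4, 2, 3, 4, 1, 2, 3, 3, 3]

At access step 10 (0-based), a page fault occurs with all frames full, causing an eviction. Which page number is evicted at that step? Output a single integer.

Step 0: ref 4 -> FAULT, frames=[4,-]
Step 1: ref 4 -> HIT, frames=[4,-]
Step 2: ref 3 -> FAULT, frames=[4,3]
Step 3: ref 1 -> FAULT, evict 4, frames=[1,3]
Step 4: ref 3 -> HIT, frames=[1,3]
Step 5: ref 4 -> FAULT, evict 1, frames=[4,3]
Step 6: ref 4 -> HIT, frames=[4,3]
Step 7: ref 4 -> HIT, frames=[4,3]
Step 8: ref 2 -> FAULT, evict 4, frames=[2,3]
Step 9: ref 3 -> HIT, frames=[2,3]
Step 10: ref 4 -> FAULT, evict 3, frames=[2,4]
At step 10: evicted page 3

Answer: 3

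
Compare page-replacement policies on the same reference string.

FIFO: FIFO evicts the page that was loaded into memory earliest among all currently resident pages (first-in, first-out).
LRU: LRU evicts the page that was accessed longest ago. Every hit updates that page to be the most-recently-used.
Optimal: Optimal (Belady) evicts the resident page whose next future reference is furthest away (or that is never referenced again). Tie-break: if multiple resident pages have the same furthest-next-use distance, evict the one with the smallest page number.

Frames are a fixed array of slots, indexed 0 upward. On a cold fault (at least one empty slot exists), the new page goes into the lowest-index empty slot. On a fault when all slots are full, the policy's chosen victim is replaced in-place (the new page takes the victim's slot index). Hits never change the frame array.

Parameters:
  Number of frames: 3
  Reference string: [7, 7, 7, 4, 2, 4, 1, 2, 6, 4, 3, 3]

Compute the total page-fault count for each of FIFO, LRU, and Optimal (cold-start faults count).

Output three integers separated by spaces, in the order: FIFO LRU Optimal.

Answer: 7 7 6

Derivation:
--- FIFO ---
  step 0: ref 7 -> FAULT, frames=[7,-,-] (faults so far: 1)
  step 1: ref 7 -> HIT, frames=[7,-,-] (faults so far: 1)
  step 2: ref 7 -> HIT, frames=[7,-,-] (faults so far: 1)
  step 3: ref 4 -> FAULT, frames=[7,4,-] (faults so far: 2)
  step 4: ref 2 -> FAULT, frames=[7,4,2] (faults so far: 3)
  step 5: ref 4 -> HIT, frames=[7,4,2] (faults so far: 3)
  step 6: ref 1 -> FAULT, evict 7, frames=[1,4,2] (faults so far: 4)
  step 7: ref 2 -> HIT, frames=[1,4,2] (faults so far: 4)
  step 8: ref 6 -> FAULT, evict 4, frames=[1,6,2] (faults so far: 5)
  step 9: ref 4 -> FAULT, evict 2, frames=[1,6,4] (faults so far: 6)
  step 10: ref 3 -> FAULT, evict 1, frames=[3,6,4] (faults so far: 7)
  step 11: ref 3 -> HIT, frames=[3,6,4] (faults so far: 7)
  FIFO total faults: 7
--- LRU ---
  step 0: ref 7 -> FAULT, frames=[7,-,-] (faults so far: 1)
  step 1: ref 7 -> HIT, frames=[7,-,-] (faults so far: 1)
  step 2: ref 7 -> HIT, frames=[7,-,-] (faults so far: 1)
  step 3: ref 4 -> FAULT, frames=[7,4,-] (faults so far: 2)
  step 4: ref 2 -> FAULT, frames=[7,4,2] (faults so far: 3)
  step 5: ref 4 -> HIT, frames=[7,4,2] (faults so far: 3)
  step 6: ref 1 -> FAULT, evict 7, frames=[1,4,2] (faults so far: 4)
  step 7: ref 2 -> HIT, frames=[1,4,2] (faults so far: 4)
  step 8: ref 6 -> FAULT, evict 4, frames=[1,6,2] (faults so far: 5)
  step 9: ref 4 -> FAULT, evict 1, frames=[4,6,2] (faults so far: 6)
  step 10: ref 3 -> FAULT, evict 2, frames=[4,6,3] (faults so far: 7)
  step 11: ref 3 -> HIT, frames=[4,6,3] (faults so far: 7)
  LRU total faults: 7
--- Optimal ---
  step 0: ref 7 -> FAULT, frames=[7,-,-] (faults so far: 1)
  step 1: ref 7 -> HIT, frames=[7,-,-] (faults so far: 1)
  step 2: ref 7 -> HIT, frames=[7,-,-] (faults so far: 1)
  step 3: ref 4 -> FAULT, frames=[7,4,-] (faults so far: 2)
  step 4: ref 2 -> FAULT, frames=[7,4,2] (faults so far: 3)
  step 5: ref 4 -> HIT, frames=[7,4,2] (faults so far: 3)
  step 6: ref 1 -> FAULT, evict 7, frames=[1,4,2] (faults so far: 4)
  step 7: ref 2 -> HIT, frames=[1,4,2] (faults so far: 4)
  step 8: ref 6 -> FAULT, evict 1, frames=[6,4,2] (faults so far: 5)
  step 9: ref 4 -> HIT, frames=[6,4,2] (faults so far: 5)
  step 10: ref 3 -> FAULT, evict 2, frames=[6,4,3] (faults so far: 6)
  step 11: ref 3 -> HIT, frames=[6,4,3] (faults so far: 6)
  Optimal total faults: 6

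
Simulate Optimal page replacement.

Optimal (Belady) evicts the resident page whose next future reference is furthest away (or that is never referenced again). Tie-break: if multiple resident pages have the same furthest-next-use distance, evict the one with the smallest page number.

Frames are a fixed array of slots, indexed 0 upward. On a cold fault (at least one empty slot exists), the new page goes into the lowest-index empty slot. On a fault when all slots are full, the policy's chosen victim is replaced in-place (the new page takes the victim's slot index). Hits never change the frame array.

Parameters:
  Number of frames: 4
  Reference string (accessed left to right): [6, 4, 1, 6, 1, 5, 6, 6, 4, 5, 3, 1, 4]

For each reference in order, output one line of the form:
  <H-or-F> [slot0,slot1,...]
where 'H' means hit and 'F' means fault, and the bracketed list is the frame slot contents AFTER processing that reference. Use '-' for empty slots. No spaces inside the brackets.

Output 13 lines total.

F [6,-,-,-]
F [6,4,-,-]
F [6,4,1,-]
H [6,4,1,-]
H [6,4,1,-]
F [6,4,1,5]
H [6,4,1,5]
H [6,4,1,5]
H [6,4,1,5]
H [6,4,1,5]
F [6,4,1,3]
H [6,4,1,3]
H [6,4,1,3]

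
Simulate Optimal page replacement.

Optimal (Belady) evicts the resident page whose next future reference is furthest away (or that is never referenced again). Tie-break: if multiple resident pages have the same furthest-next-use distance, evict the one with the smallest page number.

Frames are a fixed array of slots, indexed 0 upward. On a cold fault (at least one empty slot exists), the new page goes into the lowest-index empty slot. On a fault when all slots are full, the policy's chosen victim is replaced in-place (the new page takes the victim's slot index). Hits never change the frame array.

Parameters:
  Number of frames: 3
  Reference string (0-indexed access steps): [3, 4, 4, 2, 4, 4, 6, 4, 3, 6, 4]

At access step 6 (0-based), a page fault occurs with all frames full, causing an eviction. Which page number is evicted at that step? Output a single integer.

Answer: 2

Derivation:
Step 0: ref 3 -> FAULT, frames=[3,-,-]
Step 1: ref 4 -> FAULT, frames=[3,4,-]
Step 2: ref 4 -> HIT, frames=[3,4,-]
Step 3: ref 2 -> FAULT, frames=[3,4,2]
Step 4: ref 4 -> HIT, frames=[3,4,2]
Step 5: ref 4 -> HIT, frames=[3,4,2]
Step 6: ref 6 -> FAULT, evict 2, frames=[3,4,6]
At step 6: evicted page 2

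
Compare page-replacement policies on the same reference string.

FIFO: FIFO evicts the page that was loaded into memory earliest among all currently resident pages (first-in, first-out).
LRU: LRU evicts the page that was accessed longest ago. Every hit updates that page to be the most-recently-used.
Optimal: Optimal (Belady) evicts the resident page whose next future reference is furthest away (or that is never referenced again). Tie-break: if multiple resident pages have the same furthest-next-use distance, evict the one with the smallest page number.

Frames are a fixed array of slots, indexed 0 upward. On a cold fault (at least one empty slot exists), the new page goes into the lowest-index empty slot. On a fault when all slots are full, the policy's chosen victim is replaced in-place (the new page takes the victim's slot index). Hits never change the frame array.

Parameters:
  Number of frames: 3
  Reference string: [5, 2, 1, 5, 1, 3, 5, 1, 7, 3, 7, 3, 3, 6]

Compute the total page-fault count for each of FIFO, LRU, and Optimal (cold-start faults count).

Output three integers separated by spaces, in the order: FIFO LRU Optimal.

--- FIFO ---
  step 0: ref 5 -> FAULT, frames=[5,-,-] (faults so far: 1)
  step 1: ref 2 -> FAULT, frames=[5,2,-] (faults so far: 2)
  step 2: ref 1 -> FAULT, frames=[5,2,1] (faults so far: 3)
  step 3: ref 5 -> HIT, frames=[5,2,1] (faults so far: 3)
  step 4: ref 1 -> HIT, frames=[5,2,1] (faults so far: 3)
  step 5: ref 3 -> FAULT, evict 5, frames=[3,2,1] (faults so far: 4)
  step 6: ref 5 -> FAULT, evict 2, frames=[3,5,1] (faults so far: 5)
  step 7: ref 1 -> HIT, frames=[3,5,1] (faults so far: 5)
  step 8: ref 7 -> FAULT, evict 1, frames=[3,5,7] (faults so far: 6)
  step 9: ref 3 -> HIT, frames=[3,5,7] (faults so far: 6)
  step 10: ref 7 -> HIT, frames=[3,5,7] (faults so far: 6)
  step 11: ref 3 -> HIT, frames=[3,5,7] (faults so far: 6)
  step 12: ref 3 -> HIT, frames=[3,5,7] (faults so far: 6)
  step 13: ref 6 -> FAULT, evict 3, frames=[6,5,7] (faults so far: 7)
  FIFO total faults: 7
--- LRU ---
  step 0: ref 5 -> FAULT, frames=[5,-,-] (faults so far: 1)
  step 1: ref 2 -> FAULT, frames=[5,2,-] (faults so far: 2)
  step 2: ref 1 -> FAULT, frames=[5,2,1] (faults so far: 3)
  step 3: ref 5 -> HIT, frames=[5,2,1] (faults so far: 3)
  step 4: ref 1 -> HIT, frames=[5,2,1] (faults so far: 3)
  step 5: ref 3 -> FAULT, evict 2, frames=[5,3,1] (faults so far: 4)
  step 6: ref 5 -> HIT, frames=[5,3,1] (faults so far: 4)
  step 7: ref 1 -> HIT, frames=[5,3,1] (faults so far: 4)
  step 8: ref 7 -> FAULT, evict 3, frames=[5,7,1] (faults so far: 5)
  step 9: ref 3 -> FAULT, evict 5, frames=[3,7,1] (faults so far: 6)
  step 10: ref 7 -> HIT, frames=[3,7,1] (faults so far: 6)
  step 11: ref 3 -> HIT, frames=[3,7,1] (faults so far: 6)
  step 12: ref 3 -> HIT, frames=[3,7,1] (faults so far: 6)
  step 13: ref 6 -> FAULT, evict 1, frames=[3,7,6] (faults so far: 7)
  LRU total faults: 7
--- Optimal ---
  step 0: ref 5 -> FAULT, frames=[5,-,-] (faults so far: 1)
  step 1: ref 2 -> FAULT, frames=[5,2,-] (faults so far: 2)
  step 2: ref 1 -> FAULT, frames=[5,2,1] (faults so far: 3)
  step 3: ref 5 -> HIT, frames=[5,2,1] (faults so far: 3)
  step 4: ref 1 -> HIT, frames=[5,2,1] (faults so far: 3)
  step 5: ref 3 -> FAULT, evict 2, frames=[5,3,1] (faults so far: 4)
  step 6: ref 5 -> HIT, frames=[5,3,1] (faults so far: 4)
  step 7: ref 1 -> HIT, frames=[5,3,1] (faults so far: 4)
  step 8: ref 7 -> FAULT, evict 1, frames=[5,3,7] (faults so far: 5)
  step 9: ref 3 -> HIT, frames=[5,3,7] (faults so far: 5)
  step 10: ref 7 -> HIT, frames=[5,3,7] (faults so far: 5)
  step 11: ref 3 -> HIT, frames=[5,3,7] (faults so far: 5)
  step 12: ref 3 -> HIT, frames=[5,3,7] (faults so far: 5)
  step 13: ref 6 -> FAULT, evict 3, frames=[5,6,7] (faults so far: 6)
  Optimal total faults: 6

Answer: 7 7 6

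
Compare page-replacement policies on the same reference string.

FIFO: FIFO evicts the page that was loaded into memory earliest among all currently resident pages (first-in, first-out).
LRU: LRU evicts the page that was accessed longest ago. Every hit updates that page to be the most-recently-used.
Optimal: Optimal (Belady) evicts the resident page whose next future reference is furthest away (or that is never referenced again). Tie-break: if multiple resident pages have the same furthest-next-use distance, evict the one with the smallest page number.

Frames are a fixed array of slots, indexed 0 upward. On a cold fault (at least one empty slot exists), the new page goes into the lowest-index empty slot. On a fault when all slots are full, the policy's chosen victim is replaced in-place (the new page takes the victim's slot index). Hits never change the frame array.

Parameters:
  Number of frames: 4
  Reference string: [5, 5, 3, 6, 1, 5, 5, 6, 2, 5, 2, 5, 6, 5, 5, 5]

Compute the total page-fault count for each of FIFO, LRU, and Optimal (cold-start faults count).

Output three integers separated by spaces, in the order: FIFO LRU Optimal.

Answer: 6 5 5

Derivation:
--- FIFO ---
  step 0: ref 5 -> FAULT, frames=[5,-,-,-] (faults so far: 1)
  step 1: ref 5 -> HIT, frames=[5,-,-,-] (faults so far: 1)
  step 2: ref 3 -> FAULT, frames=[5,3,-,-] (faults so far: 2)
  step 3: ref 6 -> FAULT, frames=[5,3,6,-] (faults so far: 3)
  step 4: ref 1 -> FAULT, frames=[5,3,6,1] (faults so far: 4)
  step 5: ref 5 -> HIT, frames=[5,3,6,1] (faults so far: 4)
  step 6: ref 5 -> HIT, frames=[5,3,6,1] (faults so far: 4)
  step 7: ref 6 -> HIT, frames=[5,3,6,1] (faults so far: 4)
  step 8: ref 2 -> FAULT, evict 5, frames=[2,3,6,1] (faults so far: 5)
  step 9: ref 5 -> FAULT, evict 3, frames=[2,5,6,1] (faults so far: 6)
  step 10: ref 2 -> HIT, frames=[2,5,6,1] (faults so far: 6)
  step 11: ref 5 -> HIT, frames=[2,5,6,1] (faults so far: 6)
  step 12: ref 6 -> HIT, frames=[2,5,6,1] (faults so far: 6)
  step 13: ref 5 -> HIT, frames=[2,5,6,1] (faults so far: 6)
  step 14: ref 5 -> HIT, frames=[2,5,6,1] (faults so far: 6)
  step 15: ref 5 -> HIT, frames=[2,5,6,1] (faults so far: 6)
  FIFO total faults: 6
--- LRU ---
  step 0: ref 5 -> FAULT, frames=[5,-,-,-] (faults so far: 1)
  step 1: ref 5 -> HIT, frames=[5,-,-,-] (faults so far: 1)
  step 2: ref 3 -> FAULT, frames=[5,3,-,-] (faults so far: 2)
  step 3: ref 6 -> FAULT, frames=[5,3,6,-] (faults so far: 3)
  step 4: ref 1 -> FAULT, frames=[5,3,6,1] (faults so far: 4)
  step 5: ref 5 -> HIT, frames=[5,3,6,1] (faults so far: 4)
  step 6: ref 5 -> HIT, frames=[5,3,6,1] (faults so far: 4)
  step 7: ref 6 -> HIT, frames=[5,3,6,1] (faults so far: 4)
  step 8: ref 2 -> FAULT, evict 3, frames=[5,2,6,1] (faults so far: 5)
  step 9: ref 5 -> HIT, frames=[5,2,6,1] (faults so far: 5)
  step 10: ref 2 -> HIT, frames=[5,2,6,1] (faults so far: 5)
  step 11: ref 5 -> HIT, frames=[5,2,6,1] (faults so far: 5)
  step 12: ref 6 -> HIT, frames=[5,2,6,1] (faults so far: 5)
  step 13: ref 5 -> HIT, frames=[5,2,6,1] (faults so far: 5)
  step 14: ref 5 -> HIT, frames=[5,2,6,1] (faults so far: 5)
  step 15: ref 5 -> HIT, frames=[5,2,6,1] (faults so far: 5)
  LRU total faults: 5
--- Optimal ---
  step 0: ref 5 -> FAULT, frames=[5,-,-,-] (faults so far: 1)
  step 1: ref 5 -> HIT, frames=[5,-,-,-] (faults so far: 1)
  step 2: ref 3 -> FAULT, frames=[5,3,-,-] (faults so far: 2)
  step 3: ref 6 -> FAULT, frames=[5,3,6,-] (faults so far: 3)
  step 4: ref 1 -> FAULT, frames=[5,3,6,1] (faults so far: 4)
  step 5: ref 5 -> HIT, frames=[5,3,6,1] (faults so far: 4)
  step 6: ref 5 -> HIT, frames=[5,3,6,1] (faults so far: 4)
  step 7: ref 6 -> HIT, frames=[5,3,6,1] (faults so far: 4)
  step 8: ref 2 -> FAULT, evict 1, frames=[5,3,6,2] (faults so far: 5)
  step 9: ref 5 -> HIT, frames=[5,3,6,2] (faults so far: 5)
  step 10: ref 2 -> HIT, frames=[5,3,6,2] (faults so far: 5)
  step 11: ref 5 -> HIT, frames=[5,3,6,2] (faults so far: 5)
  step 12: ref 6 -> HIT, frames=[5,3,6,2] (faults so far: 5)
  step 13: ref 5 -> HIT, frames=[5,3,6,2] (faults so far: 5)
  step 14: ref 5 -> HIT, frames=[5,3,6,2] (faults so far: 5)
  step 15: ref 5 -> HIT, frames=[5,3,6,2] (faults so far: 5)
  Optimal total faults: 5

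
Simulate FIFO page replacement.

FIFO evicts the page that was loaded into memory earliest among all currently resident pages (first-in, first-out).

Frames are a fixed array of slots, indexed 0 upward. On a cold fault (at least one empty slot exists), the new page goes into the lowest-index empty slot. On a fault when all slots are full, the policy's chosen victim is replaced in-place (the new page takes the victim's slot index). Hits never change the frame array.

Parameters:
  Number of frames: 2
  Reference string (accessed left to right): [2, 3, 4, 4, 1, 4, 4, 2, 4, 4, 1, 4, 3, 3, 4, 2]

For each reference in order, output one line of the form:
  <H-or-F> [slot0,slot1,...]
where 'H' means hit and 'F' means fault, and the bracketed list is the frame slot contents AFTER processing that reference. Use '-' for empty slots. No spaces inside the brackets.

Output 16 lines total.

F [2,-]
F [2,3]
F [4,3]
H [4,3]
F [4,1]
H [4,1]
H [4,1]
F [2,1]
F [2,4]
H [2,4]
F [1,4]
H [1,4]
F [1,3]
H [1,3]
F [4,3]
F [4,2]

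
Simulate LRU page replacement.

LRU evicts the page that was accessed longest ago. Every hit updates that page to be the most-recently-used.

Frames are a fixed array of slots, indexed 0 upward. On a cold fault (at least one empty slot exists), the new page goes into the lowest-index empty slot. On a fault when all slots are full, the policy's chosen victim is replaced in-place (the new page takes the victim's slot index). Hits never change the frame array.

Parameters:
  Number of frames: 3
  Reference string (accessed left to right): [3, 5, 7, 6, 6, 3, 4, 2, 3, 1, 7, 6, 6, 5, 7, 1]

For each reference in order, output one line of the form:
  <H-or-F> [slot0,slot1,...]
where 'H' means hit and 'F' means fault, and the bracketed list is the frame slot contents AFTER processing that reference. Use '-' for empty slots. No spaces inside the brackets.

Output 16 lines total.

F [3,-,-]
F [3,5,-]
F [3,5,7]
F [6,5,7]
H [6,5,7]
F [6,3,7]
F [6,3,4]
F [2,3,4]
H [2,3,4]
F [2,3,1]
F [7,3,1]
F [7,6,1]
H [7,6,1]
F [7,6,5]
H [7,6,5]
F [7,1,5]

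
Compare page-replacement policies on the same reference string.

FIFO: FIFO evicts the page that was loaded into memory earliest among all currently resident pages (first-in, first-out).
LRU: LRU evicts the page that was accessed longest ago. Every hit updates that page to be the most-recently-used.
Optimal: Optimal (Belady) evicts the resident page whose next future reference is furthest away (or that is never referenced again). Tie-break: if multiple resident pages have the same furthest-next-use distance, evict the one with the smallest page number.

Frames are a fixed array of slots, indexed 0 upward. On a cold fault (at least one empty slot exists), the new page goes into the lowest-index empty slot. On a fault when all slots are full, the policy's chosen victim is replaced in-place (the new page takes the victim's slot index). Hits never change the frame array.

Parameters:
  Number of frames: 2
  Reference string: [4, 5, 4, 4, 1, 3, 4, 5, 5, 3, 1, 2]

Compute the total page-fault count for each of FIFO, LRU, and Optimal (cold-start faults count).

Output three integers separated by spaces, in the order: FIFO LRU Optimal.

Answer: 9 9 7

Derivation:
--- FIFO ---
  step 0: ref 4 -> FAULT, frames=[4,-] (faults so far: 1)
  step 1: ref 5 -> FAULT, frames=[4,5] (faults so far: 2)
  step 2: ref 4 -> HIT, frames=[4,5] (faults so far: 2)
  step 3: ref 4 -> HIT, frames=[4,5] (faults so far: 2)
  step 4: ref 1 -> FAULT, evict 4, frames=[1,5] (faults so far: 3)
  step 5: ref 3 -> FAULT, evict 5, frames=[1,3] (faults so far: 4)
  step 6: ref 4 -> FAULT, evict 1, frames=[4,3] (faults so far: 5)
  step 7: ref 5 -> FAULT, evict 3, frames=[4,5] (faults so far: 6)
  step 8: ref 5 -> HIT, frames=[4,5] (faults so far: 6)
  step 9: ref 3 -> FAULT, evict 4, frames=[3,5] (faults so far: 7)
  step 10: ref 1 -> FAULT, evict 5, frames=[3,1] (faults so far: 8)
  step 11: ref 2 -> FAULT, evict 3, frames=[2,1] (faults so far: 9)
  FIFO total faults: 9
--- LRU ---
  step 0: ref 4 -> FAULT, frames=[4,-] (faults so far: 1)
  step 1: ref 5 -> FAULT, frames=[4,5] (faults so far: 2)
  step 2: ref 4 -> HIT, frames=[4,5] (faults so far: 2)
  step 3: ref 4 -> HIT, frames=[4,5] (faults so far: 2)
  step 4: ref 1 -> FAULT, evict 5, frames=[4,1] (faults so far: 3)
  step 5: ref 3 -> FAULT, evict 4, frames=[3,1] (faults so far: 4)
  step 6: ref 4 -> FAULT, evict 1, frames=[3,4] (faults so far: 5)
  step 7: ref 5 -> FAULT, evict 3, frames=[5,4] (faults so far: 6)
  step 8: ref 5 -> HIT, frames=[5,4] (faults so far: 6)
  step 9: ref 3 -> FAULT, evict 4, frames=[5,3] (faults so far: 7)
  step 10: ref 1 -> FAULT, evict 5, frames=[1,3] (faults so far: 8)
  step 11: ref 2 -> FAULT, evict 3, frames=[1,2] (faults so far: 9)
  LRU total faults: 9
--- Optimal ---
  step 0: ref 4 -> FAULT, frames=[4,-] (faults so far: 1)
  step 1: ref 5 -> FAULT, frames=[4,5] (faults so far: 2)
  step 2: ref 4 -> HIT, frames=[4,5] (faults so far: 2)
  step 3: ref 4 -> HIT, frames=[4,5] (faults so far: 2)
  step 4: ref 1 -> FAULT, evict 5, frames=[4,1] (faults so far: 3)
  step 5: ref 3 -> FAULT, evict 1, frames=[4,3] (faults so far: 4)
  step 6: ref 4 -> HIT, frames=[4,3] (faults so far: 4)
  step 7: ref 5 -> FAULT, evict 4, frames=[5,3] (faults so far: 5)
  step 8: ref 5 -> HIT, frames=[5,3] (faults so far: 5)
  step 9: ref 3 -> HIT, frames=[5,3] (faults so far: 5)
  step 10: ref 1 -> FAULT, evict 3, frames=[5,1] (faults so far: 6)
  step 11: ref 2 -> FAULT, evict 1, frames=[5,2] (faults so far: 7)
  Optimal total faults: 7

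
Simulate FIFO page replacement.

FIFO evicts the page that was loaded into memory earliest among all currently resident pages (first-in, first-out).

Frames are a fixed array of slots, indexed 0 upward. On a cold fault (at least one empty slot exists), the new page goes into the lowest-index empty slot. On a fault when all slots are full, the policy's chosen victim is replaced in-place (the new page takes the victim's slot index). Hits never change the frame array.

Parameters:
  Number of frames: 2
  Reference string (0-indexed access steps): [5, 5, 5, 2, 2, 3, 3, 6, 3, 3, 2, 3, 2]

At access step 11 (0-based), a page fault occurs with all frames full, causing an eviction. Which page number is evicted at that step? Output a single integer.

Step 0: ref 5 -> FAULT, frames=[5,-]
Step 1: ref 5 -> HIT, frames=[5,-]
Step 2: ref 5 -> HIT, frames=[5,-]
Step 3: ref 2 -> FAULT, frames=[5,2]
Step 4: ref 2 -> HIT, frames=[5,2]
Step 5: ref 3 -> FAULT, evict 5, frames=[3,2]
Step 6: ref 3 -> HIT, frames=[3,2]
Step 7: ref 6 -> FAULT, evict 2, frames=[3,6]
Step 8: ref 3 -> HIT, frames=[3,6]
Step 9: ref 3 -> HIT, frames=[3,6]
Step 10: ref 2 -> FAULT, evict 3, frames=[2,6]
Step 11: ref 3 -> FAULT, evict 6, frames=[2,3]
At step 11: evicted page 6

Answer: 6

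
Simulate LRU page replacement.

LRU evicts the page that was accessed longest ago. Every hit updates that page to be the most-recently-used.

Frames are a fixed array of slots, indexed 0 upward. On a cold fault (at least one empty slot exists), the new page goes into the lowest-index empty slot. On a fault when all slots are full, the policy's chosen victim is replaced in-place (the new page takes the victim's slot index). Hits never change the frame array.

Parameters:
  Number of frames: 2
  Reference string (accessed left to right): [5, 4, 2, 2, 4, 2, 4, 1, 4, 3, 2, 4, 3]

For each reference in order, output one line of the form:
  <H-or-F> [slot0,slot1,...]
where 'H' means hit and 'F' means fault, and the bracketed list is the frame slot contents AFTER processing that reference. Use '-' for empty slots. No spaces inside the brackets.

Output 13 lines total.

F [5,-]
F [5,4]
F [2,4]
H [2,4]
H [2,4]
H [2,4]
H [2,4]
F [1,4]
H [1,4]
F [3,4]
F [3,2]
F [4,2]
F [4,3]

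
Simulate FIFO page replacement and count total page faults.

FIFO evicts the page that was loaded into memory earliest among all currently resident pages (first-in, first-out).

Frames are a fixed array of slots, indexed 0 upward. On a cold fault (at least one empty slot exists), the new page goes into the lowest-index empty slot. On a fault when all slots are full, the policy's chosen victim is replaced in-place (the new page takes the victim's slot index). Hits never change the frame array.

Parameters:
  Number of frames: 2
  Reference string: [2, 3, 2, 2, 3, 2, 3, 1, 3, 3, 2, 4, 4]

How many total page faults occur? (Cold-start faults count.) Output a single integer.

Answer: 5

Derivation:
Step 0: ref 2 → FAULT, frames=[2,-]
Step 1: ref 3 → FAULT, frames=[2,3]
Step 2: ref 2 → HIT, frames=[2,3]
Step 3: ref 2 → HIT, frames=[2,3]
Step 4: ref 3 → HIT, frames=[2,3]
Step 5: ref 2 → HIT, frames=[2,3]
Step 6: ref 3 → HIT, frames=[2,3]
Step 7: ref 1 → FAULT (evict 2), frames=[1,3]
Step 8: ref 3 → HIT, frames=[1,3]
Step 9: ref 3 → HIT, frames=[1,3]
Step 10: ref 2 → FAULT (evict 3), frames=[1,2]
Step 11: ref 4 → FAULT (evict 1), frames=[4,2]
Step 12: ref 4 → HIT, frames=[4,2]
Total faults: 5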